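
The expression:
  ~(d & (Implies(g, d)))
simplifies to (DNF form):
~d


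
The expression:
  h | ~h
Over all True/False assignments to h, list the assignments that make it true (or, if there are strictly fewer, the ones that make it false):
is always true.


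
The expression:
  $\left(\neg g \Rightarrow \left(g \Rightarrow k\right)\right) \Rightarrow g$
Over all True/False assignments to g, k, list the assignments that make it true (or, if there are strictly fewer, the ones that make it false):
is true only for:
  g=True, k=False;
  g=True, k=True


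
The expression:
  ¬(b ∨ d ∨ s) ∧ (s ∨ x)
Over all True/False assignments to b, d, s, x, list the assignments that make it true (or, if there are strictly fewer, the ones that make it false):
is true only for:
  b=False, d=False, s=False, x=True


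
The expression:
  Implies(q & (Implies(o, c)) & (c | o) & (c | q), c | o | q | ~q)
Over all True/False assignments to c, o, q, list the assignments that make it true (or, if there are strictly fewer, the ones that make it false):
is always true.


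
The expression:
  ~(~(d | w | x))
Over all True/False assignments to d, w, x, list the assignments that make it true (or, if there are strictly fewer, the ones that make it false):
is false only for:
  d=False, w=False, x=False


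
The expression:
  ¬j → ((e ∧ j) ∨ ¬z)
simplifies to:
j ∨ ¬z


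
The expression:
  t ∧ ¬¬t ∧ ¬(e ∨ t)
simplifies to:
False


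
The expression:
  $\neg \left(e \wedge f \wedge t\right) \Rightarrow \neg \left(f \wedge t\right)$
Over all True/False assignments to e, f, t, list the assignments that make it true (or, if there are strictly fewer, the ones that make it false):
is false only for:
  e=False, f=True, t=True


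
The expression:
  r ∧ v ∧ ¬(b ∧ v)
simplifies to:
r ∧ v ∧ ¬b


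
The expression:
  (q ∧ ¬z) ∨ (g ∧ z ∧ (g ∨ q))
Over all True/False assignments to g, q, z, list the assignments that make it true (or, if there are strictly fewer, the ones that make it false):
is true only for:
  g=False, q=True, z=False;
  g=True, q=False, z=True;
  g=True, q=True, z=False;
  g=True, q=True, z=True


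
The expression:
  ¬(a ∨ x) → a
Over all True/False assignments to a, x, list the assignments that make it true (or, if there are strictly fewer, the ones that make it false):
is false only for:
  a=False, x=False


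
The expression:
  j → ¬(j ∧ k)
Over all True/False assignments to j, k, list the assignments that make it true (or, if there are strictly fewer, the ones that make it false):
is false only for:
  j=True, k=True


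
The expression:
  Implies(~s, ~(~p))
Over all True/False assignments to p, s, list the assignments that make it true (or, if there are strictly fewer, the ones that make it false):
is false only for:
  p=False, s=False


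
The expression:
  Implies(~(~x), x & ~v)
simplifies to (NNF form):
~v | ~x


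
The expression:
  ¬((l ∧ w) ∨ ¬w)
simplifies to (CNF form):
w ∧ ¬l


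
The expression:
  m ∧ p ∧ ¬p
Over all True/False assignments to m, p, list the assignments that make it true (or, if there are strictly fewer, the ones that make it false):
is never true.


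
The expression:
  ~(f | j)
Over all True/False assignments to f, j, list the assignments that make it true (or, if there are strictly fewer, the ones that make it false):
is true only for:
  f=False, j=False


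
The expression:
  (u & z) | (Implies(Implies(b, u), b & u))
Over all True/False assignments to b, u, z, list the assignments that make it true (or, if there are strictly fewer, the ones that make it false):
is false only for:
  b=False, u=False, z=False;
  b=False, u=False, z=True;
  b=False, u=True, z=False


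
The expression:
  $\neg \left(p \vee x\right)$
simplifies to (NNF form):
$\neg p \wedge \neg x$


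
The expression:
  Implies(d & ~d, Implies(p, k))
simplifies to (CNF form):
True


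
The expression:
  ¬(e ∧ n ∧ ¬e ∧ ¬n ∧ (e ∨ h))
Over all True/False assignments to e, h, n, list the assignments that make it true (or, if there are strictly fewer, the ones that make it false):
is always true.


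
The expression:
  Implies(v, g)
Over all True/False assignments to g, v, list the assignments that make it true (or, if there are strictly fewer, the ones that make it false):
is false only for:
  g=False, v=True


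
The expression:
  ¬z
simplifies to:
¬z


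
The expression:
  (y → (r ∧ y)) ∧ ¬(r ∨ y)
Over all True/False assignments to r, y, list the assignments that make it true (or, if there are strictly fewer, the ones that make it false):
is true only for:
  r=False, y=False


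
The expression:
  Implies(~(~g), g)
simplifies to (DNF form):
True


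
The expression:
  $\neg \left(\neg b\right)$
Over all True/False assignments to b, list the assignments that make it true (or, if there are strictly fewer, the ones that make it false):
is true only for:
  b=True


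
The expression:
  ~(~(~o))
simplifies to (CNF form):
~o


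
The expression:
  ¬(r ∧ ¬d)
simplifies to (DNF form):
d ∨ ¬r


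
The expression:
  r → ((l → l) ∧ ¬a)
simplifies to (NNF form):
¬a ∨ ¬r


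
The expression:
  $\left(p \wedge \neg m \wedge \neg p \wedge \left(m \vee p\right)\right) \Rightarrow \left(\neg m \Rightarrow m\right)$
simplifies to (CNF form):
$\text{True}$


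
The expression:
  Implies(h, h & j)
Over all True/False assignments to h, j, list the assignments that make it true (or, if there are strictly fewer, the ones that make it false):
is false only for:
  h=True, j=False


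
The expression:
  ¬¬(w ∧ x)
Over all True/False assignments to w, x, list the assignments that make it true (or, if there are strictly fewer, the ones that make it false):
is true only for:
  w=True, x=True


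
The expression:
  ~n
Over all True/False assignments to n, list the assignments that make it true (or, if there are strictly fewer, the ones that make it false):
is true only for:
  n=False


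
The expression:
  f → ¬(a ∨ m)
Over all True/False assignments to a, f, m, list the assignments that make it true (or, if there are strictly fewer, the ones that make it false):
is false only for:
  a=False, f=True, m=True;
  a=True, f=True, m=False;
  a=True, f=True, m=True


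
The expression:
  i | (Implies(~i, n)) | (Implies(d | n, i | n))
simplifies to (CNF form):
i | n | ~d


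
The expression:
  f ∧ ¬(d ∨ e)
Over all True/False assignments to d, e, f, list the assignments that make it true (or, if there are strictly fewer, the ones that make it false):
is true only for:
  d=False, e=False, f=True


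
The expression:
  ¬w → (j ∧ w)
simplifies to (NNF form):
w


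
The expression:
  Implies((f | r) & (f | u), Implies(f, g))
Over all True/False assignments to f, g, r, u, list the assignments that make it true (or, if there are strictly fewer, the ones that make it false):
is false only for:
  f=True, g=False, r=False, u=False;
  f=True, g=False, r=False, u=True;
  f=True, g=False, r=True, u=False;
  f=True, g=False, r=True, u=True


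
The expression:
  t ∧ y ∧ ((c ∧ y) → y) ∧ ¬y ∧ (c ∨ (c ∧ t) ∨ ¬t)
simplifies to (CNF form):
False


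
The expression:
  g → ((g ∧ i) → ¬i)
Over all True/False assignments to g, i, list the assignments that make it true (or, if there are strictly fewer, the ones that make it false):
is false only for:
  g=True, i=True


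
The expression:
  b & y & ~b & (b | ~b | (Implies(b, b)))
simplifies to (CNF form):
False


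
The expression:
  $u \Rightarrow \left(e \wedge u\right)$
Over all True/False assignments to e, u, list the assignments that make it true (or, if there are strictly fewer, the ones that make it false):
is false only for:
  e=False, u=True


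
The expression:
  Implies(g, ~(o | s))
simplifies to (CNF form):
(~g | ~o) & (~g | ~s)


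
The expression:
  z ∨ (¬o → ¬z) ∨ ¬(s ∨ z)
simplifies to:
True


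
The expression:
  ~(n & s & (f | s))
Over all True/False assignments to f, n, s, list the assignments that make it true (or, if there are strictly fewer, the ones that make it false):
is false only for:
  f=False, n=True, s=True;
  f=True, n=True, s=True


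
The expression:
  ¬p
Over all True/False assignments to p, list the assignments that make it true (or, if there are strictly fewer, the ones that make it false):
is true only for:
  p=False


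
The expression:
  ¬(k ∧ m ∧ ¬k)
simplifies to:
True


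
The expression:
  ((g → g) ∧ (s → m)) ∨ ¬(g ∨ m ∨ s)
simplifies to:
m ∨ ¬s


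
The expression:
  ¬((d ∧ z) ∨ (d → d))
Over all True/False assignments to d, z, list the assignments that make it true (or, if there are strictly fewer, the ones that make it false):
is never true.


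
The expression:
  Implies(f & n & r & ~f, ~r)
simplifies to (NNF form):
True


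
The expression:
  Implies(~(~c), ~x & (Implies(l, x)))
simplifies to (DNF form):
~c | (~l & ~x)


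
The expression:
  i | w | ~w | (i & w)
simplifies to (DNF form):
True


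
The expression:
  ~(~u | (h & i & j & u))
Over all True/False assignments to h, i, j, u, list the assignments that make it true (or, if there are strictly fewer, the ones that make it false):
is true only for:
  h=False, i=False, j=False, u=True;
  h=False, i=False, j=True, u=True;
  h=False, i=True, j=False, u=True;
  h=False, i=True, j=True, u=True;
  h=True, i=False, j=False, u=True;
  h=True, i=False, j=True, u=True;
  h=True, i=True, j=False, u=True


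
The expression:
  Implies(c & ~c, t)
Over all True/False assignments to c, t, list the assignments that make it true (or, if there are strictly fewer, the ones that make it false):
is always true.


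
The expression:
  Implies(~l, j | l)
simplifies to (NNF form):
j | l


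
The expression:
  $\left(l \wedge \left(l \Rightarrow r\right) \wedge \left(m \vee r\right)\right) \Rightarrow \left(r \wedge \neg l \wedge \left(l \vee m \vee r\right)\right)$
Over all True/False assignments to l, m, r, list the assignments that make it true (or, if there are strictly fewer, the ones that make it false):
is false only for:
  l=True, m=False, r=True;
  l=True, m=True, r=True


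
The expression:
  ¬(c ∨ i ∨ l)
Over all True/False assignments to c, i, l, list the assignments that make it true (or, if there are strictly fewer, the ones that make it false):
is true only for:
  c=False, i=False, l=False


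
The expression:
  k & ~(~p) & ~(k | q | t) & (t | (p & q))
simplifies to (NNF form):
False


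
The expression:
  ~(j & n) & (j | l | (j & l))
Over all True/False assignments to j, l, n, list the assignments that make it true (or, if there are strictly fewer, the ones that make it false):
is true only for:
  j=False, l=True, n=False;
  j=False, l=True, n=True;
  j=True, l=False, n=False;
  j=True, l=True, n=False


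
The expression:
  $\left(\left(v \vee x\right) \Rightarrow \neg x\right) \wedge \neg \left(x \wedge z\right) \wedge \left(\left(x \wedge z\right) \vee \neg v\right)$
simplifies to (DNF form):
$\neg v \wedge \neg x$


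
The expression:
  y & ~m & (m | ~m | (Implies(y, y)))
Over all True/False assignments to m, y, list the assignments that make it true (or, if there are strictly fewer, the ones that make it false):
is true only for:
  m=False, y=True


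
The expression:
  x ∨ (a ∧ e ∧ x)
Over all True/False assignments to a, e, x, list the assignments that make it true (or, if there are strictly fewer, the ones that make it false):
is true only for:
  a=False, e=False, x=True;
  a=False, e=True, x=True;
  a=True, e=False, x=True;
  a=True, e=True, x=True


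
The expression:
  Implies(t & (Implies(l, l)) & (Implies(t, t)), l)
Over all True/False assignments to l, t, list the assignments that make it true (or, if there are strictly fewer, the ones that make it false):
is false only for:
  l=False, t=True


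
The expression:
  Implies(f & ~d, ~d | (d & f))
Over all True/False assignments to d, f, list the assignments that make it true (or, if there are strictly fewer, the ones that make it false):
is always true.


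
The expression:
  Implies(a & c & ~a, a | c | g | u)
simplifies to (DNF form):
True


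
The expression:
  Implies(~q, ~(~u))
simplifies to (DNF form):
q | u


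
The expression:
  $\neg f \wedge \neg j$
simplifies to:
$\neg f \wedge \neg j$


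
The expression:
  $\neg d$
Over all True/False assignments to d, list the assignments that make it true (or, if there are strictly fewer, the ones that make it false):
is true only for:
  d=False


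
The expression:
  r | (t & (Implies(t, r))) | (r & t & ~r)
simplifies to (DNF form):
r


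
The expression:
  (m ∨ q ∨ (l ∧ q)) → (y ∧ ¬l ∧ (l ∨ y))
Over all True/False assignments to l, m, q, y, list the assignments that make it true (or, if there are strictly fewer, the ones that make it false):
is true only for:
  l=False, m=False, q=False, y=False;
  l=False, m=False, q=False, y=True;
  l=False, m=False, q=True, y=True;
  l=False, m=True, q=False, y=True;
  l=False, m=True, q=True, y=True;
  l=True, m=False, q=False, y=False;
  l=True, m=False, q=False, y=True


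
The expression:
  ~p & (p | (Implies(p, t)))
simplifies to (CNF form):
~p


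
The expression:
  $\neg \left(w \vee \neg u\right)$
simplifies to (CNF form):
$u \wedge \neg w$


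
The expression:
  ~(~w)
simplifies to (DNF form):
w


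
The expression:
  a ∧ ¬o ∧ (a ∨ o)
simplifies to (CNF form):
a ∧ ¬o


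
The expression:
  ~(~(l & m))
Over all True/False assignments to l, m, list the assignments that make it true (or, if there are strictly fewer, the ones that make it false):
is true only for:
  l=True, m=True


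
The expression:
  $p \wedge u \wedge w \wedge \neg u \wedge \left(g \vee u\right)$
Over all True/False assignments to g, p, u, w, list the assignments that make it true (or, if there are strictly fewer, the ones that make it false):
is never true.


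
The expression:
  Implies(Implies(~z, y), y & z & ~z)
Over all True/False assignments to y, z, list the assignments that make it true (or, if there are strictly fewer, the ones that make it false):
is true only for:
  y=False, z=False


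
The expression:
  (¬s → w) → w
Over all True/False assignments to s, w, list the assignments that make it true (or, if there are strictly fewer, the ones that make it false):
is false only for:
  s=True, w=False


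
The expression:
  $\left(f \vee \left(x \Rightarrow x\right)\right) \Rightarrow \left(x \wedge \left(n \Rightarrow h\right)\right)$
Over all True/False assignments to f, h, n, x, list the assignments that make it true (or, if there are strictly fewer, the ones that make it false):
is true only for:
  f=False, h=False, n=False, x=True;
  f=False, h=True, n=False, x=True;
  f=False, h=True, n=True, x=True;
  f=True, h=False, n=False, x=True;
  f=True, h=True, n=False, x=True;
  f=True, h=True, n=True, x=True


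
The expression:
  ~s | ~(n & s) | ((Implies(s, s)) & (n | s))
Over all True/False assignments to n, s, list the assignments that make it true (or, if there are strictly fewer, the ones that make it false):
is always true.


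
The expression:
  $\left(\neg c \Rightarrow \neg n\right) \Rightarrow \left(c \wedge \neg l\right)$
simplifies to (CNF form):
$\left(c \vee n\right) \wedge \left(\neg c \vee \neg l\right)$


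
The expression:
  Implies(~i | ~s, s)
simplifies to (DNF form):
s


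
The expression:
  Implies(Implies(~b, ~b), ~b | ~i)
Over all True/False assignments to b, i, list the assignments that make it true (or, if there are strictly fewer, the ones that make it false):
is false only for:
  b=True, i=True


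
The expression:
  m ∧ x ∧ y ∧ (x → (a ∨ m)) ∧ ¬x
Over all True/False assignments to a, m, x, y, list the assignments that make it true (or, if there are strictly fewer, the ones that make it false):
is never true.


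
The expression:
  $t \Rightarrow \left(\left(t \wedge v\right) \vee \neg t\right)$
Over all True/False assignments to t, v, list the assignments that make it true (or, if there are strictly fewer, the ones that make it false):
is false only for:
  t=True, v=False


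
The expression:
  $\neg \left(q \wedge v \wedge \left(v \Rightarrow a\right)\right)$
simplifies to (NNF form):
$\neg a \vee \neg q \vee \neg v$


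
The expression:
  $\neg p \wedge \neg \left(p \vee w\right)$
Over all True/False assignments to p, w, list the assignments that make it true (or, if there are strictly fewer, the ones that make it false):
is true only for:
  p=False, w=False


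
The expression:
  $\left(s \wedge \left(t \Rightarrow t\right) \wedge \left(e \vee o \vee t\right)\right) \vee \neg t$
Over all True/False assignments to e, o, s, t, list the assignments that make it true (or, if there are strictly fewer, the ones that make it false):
is false only for:
  e=False, o=False, s=False, t=True;
  e=False, o=True, s=False, t=True;
  e=True, o=False, s=False, t=True;
  e=True, o=True, s=False, t=True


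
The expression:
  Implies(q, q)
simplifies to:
True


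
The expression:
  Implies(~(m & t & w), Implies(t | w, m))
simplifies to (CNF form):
(m | ~t) & (m | ~w)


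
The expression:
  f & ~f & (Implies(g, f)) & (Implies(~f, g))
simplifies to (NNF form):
False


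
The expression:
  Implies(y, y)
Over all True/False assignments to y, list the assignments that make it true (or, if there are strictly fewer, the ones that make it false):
is always true.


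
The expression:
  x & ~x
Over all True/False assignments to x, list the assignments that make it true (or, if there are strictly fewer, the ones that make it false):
is never true.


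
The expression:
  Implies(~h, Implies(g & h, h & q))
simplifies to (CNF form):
True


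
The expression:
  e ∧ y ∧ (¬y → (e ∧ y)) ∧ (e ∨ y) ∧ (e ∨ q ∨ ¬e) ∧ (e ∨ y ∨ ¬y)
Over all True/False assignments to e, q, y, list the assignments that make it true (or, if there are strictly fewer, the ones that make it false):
is true only for:
  e=True, q=False, y=True;
  e=True, q=True, y=True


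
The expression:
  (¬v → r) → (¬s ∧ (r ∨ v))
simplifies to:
(¬r ∧ ¬v) ∨ ¬s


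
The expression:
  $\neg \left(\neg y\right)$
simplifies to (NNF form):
$y$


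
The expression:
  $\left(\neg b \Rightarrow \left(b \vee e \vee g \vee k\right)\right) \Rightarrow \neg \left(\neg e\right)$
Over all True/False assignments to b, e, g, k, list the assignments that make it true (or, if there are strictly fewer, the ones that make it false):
is false only for:
  b=False, e=False, g=False, k=True;
  b=False, e=False, g=True, k=False;
  b=False, e=False, g=True, k=True;
  b=True, e=False, g=False, k=False;
  b=True, e=False, g=False, k=True;
  b=True, e=False, g=True, k=False;
  b=True, e=False, g=True, k=True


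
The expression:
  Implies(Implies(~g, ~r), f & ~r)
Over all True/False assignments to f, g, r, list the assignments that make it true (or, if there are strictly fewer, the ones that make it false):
is true only for:
  f=False, g=False, r=True;
  f=True, g=False, r=False;
  f=True, g=False, r=True;
  f=True, g=True, r=False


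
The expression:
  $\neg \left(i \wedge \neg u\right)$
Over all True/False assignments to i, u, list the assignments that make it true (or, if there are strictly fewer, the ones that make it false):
is false only for:
  i=True, u=False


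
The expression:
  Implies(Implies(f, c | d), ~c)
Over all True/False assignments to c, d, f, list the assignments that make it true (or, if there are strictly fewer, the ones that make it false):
is true only for:
  c=False, d=False, f=False;
  c=False, d=False, f=True;
  c=False, d=True, f=False;
  c=False, d=True, f=True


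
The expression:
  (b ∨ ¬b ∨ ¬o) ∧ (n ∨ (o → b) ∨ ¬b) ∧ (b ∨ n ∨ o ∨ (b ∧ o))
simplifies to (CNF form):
b ∨ n ∨ o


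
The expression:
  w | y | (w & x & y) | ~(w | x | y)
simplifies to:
w | y | ~x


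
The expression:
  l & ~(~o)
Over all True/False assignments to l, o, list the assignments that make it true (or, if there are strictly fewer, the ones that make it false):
is true only for:
  l=True, o=True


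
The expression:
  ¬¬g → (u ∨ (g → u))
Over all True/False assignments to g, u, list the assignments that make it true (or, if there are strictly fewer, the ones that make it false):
is false only for:
  g=True, u=False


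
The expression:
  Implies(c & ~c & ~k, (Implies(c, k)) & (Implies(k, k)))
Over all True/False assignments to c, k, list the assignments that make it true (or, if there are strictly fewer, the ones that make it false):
is always true.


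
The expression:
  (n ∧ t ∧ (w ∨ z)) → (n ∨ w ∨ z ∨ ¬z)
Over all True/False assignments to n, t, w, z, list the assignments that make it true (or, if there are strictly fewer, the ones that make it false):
is always true.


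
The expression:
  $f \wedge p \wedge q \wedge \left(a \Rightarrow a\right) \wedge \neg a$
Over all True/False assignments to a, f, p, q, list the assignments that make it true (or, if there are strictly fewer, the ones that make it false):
is true only for:
  a=False, f=True, p=True, q=True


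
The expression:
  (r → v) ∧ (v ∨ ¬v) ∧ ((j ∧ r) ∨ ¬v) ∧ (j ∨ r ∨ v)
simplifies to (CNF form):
j ∧ (r ∨ ¬v) ∧ (v ∨ ¬r)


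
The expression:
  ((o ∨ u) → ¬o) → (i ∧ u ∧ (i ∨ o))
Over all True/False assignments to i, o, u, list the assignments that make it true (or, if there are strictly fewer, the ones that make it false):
is false only for:
  i=False, o=False, u=False;
  i=False, o=False, u=True;
  i=True, o=False, u=False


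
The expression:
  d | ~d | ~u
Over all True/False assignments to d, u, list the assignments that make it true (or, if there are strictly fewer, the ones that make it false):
is always true.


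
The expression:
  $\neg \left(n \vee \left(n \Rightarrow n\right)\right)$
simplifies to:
$\text{False}$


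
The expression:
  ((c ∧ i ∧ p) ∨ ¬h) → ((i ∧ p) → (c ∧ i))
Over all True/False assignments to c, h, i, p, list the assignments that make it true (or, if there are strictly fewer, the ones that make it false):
is false only for:
  c=False, h=False, i=True, p=True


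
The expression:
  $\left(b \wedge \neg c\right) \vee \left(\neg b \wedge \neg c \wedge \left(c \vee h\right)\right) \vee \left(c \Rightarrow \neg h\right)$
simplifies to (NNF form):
$\neg c \vee \neg h$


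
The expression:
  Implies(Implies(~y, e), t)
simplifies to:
t | (~e & ~y)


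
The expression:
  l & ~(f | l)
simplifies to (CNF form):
False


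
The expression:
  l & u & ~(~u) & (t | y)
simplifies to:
l & u & (t | y)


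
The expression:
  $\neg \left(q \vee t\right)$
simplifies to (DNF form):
$\neg q \wedge \neg t$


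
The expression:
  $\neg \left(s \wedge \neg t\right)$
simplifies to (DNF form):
$t \vee \neg s$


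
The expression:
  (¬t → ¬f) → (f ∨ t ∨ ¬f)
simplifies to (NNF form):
True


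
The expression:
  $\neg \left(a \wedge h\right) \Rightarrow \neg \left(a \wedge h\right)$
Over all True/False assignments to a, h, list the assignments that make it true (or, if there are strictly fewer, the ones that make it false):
is always true.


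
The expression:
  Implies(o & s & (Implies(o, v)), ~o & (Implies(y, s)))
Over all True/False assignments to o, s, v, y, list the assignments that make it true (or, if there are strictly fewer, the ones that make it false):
is false only for:
  o=True, s=True, v=True, y=False;
  o=True, s=True, v=True, y=True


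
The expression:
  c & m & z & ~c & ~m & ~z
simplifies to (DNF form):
False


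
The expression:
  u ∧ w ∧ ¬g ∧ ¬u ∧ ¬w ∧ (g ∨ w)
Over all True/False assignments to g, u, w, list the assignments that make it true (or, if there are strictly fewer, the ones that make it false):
is never true.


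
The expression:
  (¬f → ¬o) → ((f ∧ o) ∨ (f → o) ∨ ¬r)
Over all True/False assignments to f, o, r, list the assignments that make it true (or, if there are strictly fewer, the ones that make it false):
is false only for:
  f=True, o=False, r=True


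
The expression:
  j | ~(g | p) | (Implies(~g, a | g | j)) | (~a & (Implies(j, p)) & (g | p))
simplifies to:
True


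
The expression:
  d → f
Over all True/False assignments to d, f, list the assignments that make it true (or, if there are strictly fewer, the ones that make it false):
is false only for:
  d=True, f=False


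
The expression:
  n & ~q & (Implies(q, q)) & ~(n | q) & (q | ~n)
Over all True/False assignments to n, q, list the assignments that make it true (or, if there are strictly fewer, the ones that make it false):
is never true.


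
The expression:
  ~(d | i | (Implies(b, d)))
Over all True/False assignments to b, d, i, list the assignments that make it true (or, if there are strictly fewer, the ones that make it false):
is true only for:
  b=True, d=False, i=False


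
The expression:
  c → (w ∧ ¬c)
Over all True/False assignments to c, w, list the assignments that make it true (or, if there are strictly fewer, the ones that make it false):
is true only for:
  c=False, w=False;
  c=False, w=True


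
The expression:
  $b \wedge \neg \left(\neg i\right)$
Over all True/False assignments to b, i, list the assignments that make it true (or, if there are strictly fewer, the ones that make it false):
is true only for:
  b=True, i=True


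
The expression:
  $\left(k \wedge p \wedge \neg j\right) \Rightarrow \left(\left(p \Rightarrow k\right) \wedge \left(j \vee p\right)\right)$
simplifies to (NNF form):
$\text{True}$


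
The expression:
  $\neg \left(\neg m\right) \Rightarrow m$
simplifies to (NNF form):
$\text{True}$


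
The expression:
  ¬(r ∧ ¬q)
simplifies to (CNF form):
q ∨ ¬r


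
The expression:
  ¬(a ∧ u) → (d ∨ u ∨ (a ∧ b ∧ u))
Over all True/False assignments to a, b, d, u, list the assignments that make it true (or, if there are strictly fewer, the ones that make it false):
is false only for:
  a=False, b=False, d=False, u=False;
  a=False, b=True, d=False, u=False;
  a=True, b=False, d=False, u=False;
  a=True, b=True, d=False, u=False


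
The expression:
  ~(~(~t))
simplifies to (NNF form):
~t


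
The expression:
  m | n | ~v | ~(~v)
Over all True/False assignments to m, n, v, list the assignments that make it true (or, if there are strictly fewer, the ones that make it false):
is always true.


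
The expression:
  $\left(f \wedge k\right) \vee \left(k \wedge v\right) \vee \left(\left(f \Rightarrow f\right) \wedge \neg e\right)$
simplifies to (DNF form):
$\left(f \wedge k\right) \vee \left(k \wedge v\right) \vee \neg e$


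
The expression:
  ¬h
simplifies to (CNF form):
¬h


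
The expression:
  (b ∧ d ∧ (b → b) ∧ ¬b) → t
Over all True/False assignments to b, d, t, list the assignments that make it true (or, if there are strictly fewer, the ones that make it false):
is always true.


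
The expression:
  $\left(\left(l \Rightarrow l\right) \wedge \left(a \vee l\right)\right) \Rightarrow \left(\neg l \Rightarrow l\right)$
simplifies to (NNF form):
$l \vee \neg a$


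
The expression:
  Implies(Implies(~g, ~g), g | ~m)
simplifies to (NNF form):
g | ~m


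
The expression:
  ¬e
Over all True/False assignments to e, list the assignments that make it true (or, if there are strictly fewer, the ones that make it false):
is true only for:
  e=False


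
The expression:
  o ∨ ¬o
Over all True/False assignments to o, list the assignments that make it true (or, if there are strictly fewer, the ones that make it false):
is always true.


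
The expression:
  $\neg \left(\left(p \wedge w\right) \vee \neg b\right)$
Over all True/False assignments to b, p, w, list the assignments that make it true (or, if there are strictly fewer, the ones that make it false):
is true only for:
  b=True, p=False, w=False;
  b=True, p=False, w=True;
  b=True, p=True, w=False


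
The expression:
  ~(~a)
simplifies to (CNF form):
a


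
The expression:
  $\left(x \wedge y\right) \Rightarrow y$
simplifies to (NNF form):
$\text{True}$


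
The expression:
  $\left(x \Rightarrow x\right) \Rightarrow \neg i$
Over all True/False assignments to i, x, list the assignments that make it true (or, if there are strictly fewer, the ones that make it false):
is true only for:
  i=False, x=False;
  i=False, x=True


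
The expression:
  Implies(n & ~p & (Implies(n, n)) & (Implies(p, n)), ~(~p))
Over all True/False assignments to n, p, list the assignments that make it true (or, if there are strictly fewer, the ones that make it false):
is false only for:
  n=True, p=False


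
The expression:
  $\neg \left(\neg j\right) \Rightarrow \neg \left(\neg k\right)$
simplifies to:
$k \vee \neg j$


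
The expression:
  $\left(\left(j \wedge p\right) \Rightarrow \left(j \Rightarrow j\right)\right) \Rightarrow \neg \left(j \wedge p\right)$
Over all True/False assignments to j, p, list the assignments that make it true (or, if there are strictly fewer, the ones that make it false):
is false only for:
  j=True, p=True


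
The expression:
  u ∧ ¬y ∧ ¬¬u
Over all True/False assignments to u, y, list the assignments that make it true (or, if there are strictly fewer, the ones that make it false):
is true only for:
  u=True, y=False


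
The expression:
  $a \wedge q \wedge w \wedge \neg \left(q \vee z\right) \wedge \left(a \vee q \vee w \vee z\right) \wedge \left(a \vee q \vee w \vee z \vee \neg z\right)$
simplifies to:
$\text{False}$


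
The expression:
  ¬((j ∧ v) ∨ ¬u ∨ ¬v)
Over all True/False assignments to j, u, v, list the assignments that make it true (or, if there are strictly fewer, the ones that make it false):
is true only for:
  j=False, u=True, v=True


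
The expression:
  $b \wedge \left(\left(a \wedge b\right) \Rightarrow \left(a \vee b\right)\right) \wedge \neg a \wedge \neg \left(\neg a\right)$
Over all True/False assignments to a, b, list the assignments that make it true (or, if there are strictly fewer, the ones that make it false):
is never true.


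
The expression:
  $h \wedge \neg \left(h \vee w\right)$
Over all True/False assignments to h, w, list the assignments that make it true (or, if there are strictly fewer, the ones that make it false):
is never true.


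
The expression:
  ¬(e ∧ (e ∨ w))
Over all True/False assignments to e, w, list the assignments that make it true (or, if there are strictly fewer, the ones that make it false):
is true only for:
  e=False, w=False;
  e=False, w=True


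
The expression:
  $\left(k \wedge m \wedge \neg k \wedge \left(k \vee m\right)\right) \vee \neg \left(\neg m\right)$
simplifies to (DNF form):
$m$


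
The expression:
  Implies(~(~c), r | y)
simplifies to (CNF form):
r | y | ~c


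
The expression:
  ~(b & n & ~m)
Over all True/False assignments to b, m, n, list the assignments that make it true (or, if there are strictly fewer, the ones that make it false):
is false only for:
  b=True, m=False, n=True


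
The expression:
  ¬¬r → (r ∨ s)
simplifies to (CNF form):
True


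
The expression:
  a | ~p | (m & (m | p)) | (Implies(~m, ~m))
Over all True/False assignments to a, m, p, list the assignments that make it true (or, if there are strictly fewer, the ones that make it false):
is always true.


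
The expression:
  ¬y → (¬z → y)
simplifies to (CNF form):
y ∨ z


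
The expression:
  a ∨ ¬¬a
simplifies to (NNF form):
a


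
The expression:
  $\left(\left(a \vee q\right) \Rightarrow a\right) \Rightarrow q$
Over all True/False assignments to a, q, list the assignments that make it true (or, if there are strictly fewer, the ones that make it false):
is true only for:
  a=False, q=True;
  a=True, q=True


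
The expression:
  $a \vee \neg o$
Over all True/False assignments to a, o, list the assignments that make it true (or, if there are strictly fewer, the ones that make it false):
is false only for:
  a=False, o=True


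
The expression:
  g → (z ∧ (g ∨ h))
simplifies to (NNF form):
z ∨ ¬g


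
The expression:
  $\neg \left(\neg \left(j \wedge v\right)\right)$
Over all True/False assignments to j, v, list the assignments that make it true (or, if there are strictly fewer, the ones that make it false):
is true only for:
  j=True, v=True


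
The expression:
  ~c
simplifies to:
~c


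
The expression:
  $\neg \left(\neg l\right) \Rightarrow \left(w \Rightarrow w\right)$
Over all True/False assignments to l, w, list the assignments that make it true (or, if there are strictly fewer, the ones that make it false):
is always true.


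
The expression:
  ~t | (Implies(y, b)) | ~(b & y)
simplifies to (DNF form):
True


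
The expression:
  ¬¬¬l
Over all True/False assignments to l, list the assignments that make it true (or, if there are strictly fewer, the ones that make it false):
is true only for:
  l=False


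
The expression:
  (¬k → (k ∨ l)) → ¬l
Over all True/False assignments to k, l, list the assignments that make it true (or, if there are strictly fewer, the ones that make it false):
is true only for:
  k=False, l=False;
  k=True, l=False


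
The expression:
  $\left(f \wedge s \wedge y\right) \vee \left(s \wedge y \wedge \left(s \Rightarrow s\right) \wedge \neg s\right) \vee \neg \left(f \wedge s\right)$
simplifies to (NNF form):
$y \vee \neg f \vee \neg s$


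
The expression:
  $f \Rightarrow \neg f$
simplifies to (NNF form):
$\neg f$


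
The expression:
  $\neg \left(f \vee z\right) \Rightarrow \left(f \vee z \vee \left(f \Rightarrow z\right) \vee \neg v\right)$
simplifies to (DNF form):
$\text{True}$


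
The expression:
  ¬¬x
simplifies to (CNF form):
x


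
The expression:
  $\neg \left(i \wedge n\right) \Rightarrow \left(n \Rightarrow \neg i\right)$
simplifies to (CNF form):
$\text{True}$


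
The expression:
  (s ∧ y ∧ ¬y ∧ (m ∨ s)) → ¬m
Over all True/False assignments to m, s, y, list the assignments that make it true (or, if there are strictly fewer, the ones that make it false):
is always true.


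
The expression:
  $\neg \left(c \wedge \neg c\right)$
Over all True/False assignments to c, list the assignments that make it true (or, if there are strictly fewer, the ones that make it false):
is always true.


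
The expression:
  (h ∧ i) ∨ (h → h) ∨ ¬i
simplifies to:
True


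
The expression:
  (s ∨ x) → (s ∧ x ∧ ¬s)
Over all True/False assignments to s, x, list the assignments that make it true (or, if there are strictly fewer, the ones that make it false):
is true only for:
  s=False, x=False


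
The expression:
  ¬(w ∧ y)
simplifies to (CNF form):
¬w ∨ ¬y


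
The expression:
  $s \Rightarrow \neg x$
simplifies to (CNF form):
$\neg s \vee \neg x$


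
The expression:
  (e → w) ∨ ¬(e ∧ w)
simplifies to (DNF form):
True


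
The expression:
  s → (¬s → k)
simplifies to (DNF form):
True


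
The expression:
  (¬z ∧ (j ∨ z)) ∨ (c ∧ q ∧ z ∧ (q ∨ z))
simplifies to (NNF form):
(j ∧ ¬z) ∨ (c ∧ q ∧ z)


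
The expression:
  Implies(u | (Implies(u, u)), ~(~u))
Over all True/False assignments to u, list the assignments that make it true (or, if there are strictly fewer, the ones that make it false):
is true only for:
  u=True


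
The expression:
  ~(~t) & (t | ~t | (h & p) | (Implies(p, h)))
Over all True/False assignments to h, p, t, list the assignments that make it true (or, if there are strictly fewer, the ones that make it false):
is true only for:
  h=False, p=False, t=True;
  h=False, p=True, t=True;
  h=True, p=False, t=True;
  h=True, p=True, t=True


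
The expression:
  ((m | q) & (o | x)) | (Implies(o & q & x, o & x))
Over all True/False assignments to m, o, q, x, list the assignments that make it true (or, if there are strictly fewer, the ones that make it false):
is always true.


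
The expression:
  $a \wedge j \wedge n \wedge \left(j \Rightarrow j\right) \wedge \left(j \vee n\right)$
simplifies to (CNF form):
$a \wedge j \wedge n$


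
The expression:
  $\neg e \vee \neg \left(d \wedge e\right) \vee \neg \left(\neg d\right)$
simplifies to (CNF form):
$\text{True}$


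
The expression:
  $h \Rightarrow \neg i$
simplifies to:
$\neg h \vee \neg i$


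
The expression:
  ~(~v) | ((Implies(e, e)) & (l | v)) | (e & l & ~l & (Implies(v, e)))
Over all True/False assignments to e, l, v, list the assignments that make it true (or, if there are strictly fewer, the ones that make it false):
is false only for:
  e=False, l=False, v=False;
  e=True, l=False, v=False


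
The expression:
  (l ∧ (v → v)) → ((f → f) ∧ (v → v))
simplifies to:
True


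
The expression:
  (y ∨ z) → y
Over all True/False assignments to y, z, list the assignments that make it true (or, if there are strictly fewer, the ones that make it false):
is false only for:
  y=False, z=True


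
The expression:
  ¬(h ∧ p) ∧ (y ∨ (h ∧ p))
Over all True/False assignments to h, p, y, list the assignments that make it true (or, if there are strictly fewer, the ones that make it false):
is true only for:
  h=False, p=False, y=True;
  h=False, p=True, y=True;
  h=True, p=False, y=True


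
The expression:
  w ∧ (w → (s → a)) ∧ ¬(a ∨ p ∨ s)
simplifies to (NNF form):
w ∧ ¬a ∧ ¬p ∧ ¬s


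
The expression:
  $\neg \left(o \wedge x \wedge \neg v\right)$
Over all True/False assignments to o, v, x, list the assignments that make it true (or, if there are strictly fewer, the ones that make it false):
is false only for:
  o=True, v=False, x=True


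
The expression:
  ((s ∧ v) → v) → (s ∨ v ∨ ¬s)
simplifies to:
True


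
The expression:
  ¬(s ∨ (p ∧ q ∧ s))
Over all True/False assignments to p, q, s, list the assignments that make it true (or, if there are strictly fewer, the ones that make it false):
is true only for:
  p=False, q=False, s=False;
  p=False, q=True, s=False;
  p=True, q=False, s=False;
  p=True, q=True, s=False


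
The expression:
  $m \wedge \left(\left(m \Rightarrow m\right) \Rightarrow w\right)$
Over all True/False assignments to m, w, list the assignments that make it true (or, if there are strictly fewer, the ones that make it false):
is true only for:
  m=True, w=True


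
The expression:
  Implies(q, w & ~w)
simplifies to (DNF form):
~q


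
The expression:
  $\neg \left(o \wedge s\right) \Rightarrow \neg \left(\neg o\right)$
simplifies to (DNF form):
$o$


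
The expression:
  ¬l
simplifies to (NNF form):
¬l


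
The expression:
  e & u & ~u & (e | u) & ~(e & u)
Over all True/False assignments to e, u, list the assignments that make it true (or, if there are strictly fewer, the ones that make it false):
is never true.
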